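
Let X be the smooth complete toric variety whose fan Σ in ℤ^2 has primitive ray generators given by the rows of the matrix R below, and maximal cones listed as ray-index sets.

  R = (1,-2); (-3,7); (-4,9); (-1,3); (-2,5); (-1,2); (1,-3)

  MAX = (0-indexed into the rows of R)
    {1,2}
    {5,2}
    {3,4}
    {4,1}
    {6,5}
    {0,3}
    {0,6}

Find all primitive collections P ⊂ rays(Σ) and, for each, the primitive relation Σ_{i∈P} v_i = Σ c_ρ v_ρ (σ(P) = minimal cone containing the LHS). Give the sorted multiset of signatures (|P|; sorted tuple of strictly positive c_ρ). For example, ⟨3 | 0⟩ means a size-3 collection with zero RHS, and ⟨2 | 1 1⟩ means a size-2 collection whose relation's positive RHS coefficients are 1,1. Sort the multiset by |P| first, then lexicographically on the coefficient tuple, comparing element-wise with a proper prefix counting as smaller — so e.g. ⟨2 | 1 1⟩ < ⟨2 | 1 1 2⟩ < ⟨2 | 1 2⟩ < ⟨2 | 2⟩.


Primitive collections (14):

  P = {0,5}:  v_{0} + v_{5} = 0 — sig = ⟨2 | 0⟩
  P = {3,6}:  v_{3} + v_{6} = 0 — sig = ⟨2 | 0⟩
  P = {0,1}:  v_{0} + v_{1} = v_{4} — sig = ⟨2 | 1⟩
  P = {0,2}:  v_{0} + v_{2} = v_{1} — sig = ⟨2 | 1⟩
  P = {0,4}:  v_{0} + v_{4} = v_{3} — sig = ⟨2 | 1⟩
  P = {1,5}:  v_{1} + v_{5} = v_{2} — sig = ⟨2 | 1⟩
  P = {3,5}:  v_{3} + v_{5} = v_{4} — sig = ⟨2 | 1⟩
  P = {4,5}:  v_{4} + v_{5} = v_{1} — sig = ⟨2 | 1⟩
  P = {4,6}:  v_{4} + v_{6} = v_{5} — sig = ⟨2 | 1⟩
  P = {2,3}:  v_{2} + v_{3} = v_{1} + v_{4} — sig = ⟨2 | 1 1⟩
  P = {1,3}:  v_{1} + v_{3} = 2·v_{4} — sig = ⟨2 | 2⟩
  P = {1,6}:  v_{1} + v_{6} = 2·v_{5} — sig = ⟨2 | 2⟩
  P = {2,4}:  v_{2} + v_{4} = 2·v_{1} — sig = ⟨2 | 2⟩
  P = {2,6}:  v_{2} + v_{6} = 3·v_{5} — sig = ⟨2 | 3⟩

so the primitive-relation signature multiset is
    |P|=2: 14 collections, coeffs (), (), (1), (1), (1), (1), (1), (1), (1), (1,1), (2), (2), (2), (3)


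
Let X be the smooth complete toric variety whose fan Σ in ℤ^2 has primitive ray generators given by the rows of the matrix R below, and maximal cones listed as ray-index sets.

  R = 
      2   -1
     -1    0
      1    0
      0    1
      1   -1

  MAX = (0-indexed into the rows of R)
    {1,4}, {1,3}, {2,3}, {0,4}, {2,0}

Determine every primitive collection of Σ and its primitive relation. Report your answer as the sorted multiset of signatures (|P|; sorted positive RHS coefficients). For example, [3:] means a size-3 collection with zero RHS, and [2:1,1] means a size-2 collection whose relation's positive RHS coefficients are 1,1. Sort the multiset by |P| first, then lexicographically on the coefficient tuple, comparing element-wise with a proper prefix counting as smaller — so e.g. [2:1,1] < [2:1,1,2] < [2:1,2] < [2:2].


Δ(Σ) — 5 vertices, 5 min non-faces:

  P = {1,2}:  v_{1} + v_{2} = 0  →  sig = [2:]
  P = {0,1}:  v_{0} + v_{1} = v_{4}  →  sig = [2:1]
  P = {2,4}:  v_{2} + v_{4} = v_{0}  →  sig = [2:1]
  P = {3,4}:  v_{3} + v_{4} = v_{2}  →  sig = [2:1]
  P = {0,3}:  v_{0} + v_{3} = 2·v_{2}  →  sig = [2:2]

Sorted signature multiset PRS(X):
    |P|=2: 5 collections, coeffs (), (1), (1), (1), (2)


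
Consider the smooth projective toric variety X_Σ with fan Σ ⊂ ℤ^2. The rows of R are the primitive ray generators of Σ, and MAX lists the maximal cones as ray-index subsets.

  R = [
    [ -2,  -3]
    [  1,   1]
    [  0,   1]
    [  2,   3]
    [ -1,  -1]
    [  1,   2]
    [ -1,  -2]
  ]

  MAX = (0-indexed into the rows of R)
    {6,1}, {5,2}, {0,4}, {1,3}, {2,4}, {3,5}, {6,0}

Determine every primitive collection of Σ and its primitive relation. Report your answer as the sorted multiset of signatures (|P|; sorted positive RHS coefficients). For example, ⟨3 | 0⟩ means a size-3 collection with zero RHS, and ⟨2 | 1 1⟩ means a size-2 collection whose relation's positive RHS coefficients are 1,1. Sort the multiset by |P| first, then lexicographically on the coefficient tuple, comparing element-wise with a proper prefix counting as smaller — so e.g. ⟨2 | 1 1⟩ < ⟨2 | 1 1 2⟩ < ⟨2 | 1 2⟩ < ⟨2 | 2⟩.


14 collections generate NE(X_Σ); each relation:

  • {0,3}:  v_{0} + v_{3} = 0  →  sig = ⟨2 | 0⟩
  • {1,4}:  v_{1} + v_{4} = 0  →  sig = ⟨2 | 0⟩
  • {5,6}:  v_{5} + v_{6} = 0  →  sig = ⟨2 | 0⟩
  • {0,1}:  v_{0} + v_{1} = v_{6}  →  sig = ⟨2 | 1⟩
  • {0,5}:  v_{0} + v_{5} = v_{4}  →  sig = ⟨2 | 1⟩
  • {1,2}:  v_{1} + v_{2} = v_{5}  →  sig = ⟨2 | 1⟩
  • {1,5}:  v_{1} + v_{5} = v_{3}  →  sig = ⟨2 | 1⟩
  • {2,6}:  v_{2} + v_{6} = v_{4}  →  sig = ⟨2 | 1⟩
  • {3,4}:  v_{3} + v_{4} = v_{5}  →  sig = ⟨2 | 1⟩
  • {3,6}:  v_{3} + v_{6} = v_{1}  →  sig = ⟨2 | 1⟩
  • {4,5}:  v_{4} + v_{5} = v_{2}  →  sig = ⟨2 | 1⟩
  • {4,6}:  v_{4} + v_{6} = v_{0}  →  sig = ⟨2 | 1⟩
  • {0,2}:  v_{0} + v_{2} = 2·v_{4}  →  sig = ⟨2 | 2⟩
  • {2,3}:  v_{2} + v_{3} = 2·v_{5}  →  sig = ⟨2 | 2⟩

Signatures (|P|; sorted positive RHS coefficients), sorted:
    ⟨2 | 0⟩
    ⟨2 | 0⟩
    ⟨2 | 0⟩
    ⟨2 | 1⟩
    ⟨2 | 1⟩
    ⟨2 | 1⟩
    ⟨2 | 1⟩
    ⟨2 | 1⟩
    ⟨2 | 1⟩
    ⟨2 | 1⟩
    ⟨2 | 1⟩
    ⟨2 | 1⟩
    ⟨2 | 2⟩
    ⟨2 | 2⟩


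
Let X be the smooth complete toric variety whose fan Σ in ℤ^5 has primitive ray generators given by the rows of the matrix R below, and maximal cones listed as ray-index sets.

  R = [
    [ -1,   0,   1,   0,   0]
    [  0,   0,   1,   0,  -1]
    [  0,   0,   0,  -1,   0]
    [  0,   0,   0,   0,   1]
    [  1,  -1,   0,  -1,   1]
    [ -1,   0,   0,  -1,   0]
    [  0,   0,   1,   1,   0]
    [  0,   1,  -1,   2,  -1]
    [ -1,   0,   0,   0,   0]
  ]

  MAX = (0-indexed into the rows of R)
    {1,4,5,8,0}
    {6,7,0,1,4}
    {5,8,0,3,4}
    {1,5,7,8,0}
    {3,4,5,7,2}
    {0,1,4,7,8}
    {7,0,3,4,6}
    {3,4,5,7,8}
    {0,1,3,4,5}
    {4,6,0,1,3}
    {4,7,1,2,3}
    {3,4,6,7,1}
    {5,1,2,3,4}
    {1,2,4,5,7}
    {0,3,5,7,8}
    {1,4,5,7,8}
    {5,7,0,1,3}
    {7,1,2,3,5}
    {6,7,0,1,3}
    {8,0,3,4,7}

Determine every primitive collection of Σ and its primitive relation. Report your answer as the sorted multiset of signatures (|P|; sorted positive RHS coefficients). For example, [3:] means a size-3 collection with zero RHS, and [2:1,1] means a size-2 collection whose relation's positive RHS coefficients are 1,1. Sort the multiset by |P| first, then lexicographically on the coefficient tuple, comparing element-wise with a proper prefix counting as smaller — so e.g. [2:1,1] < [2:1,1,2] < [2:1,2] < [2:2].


9 collections generate NE(X_Σ); each relation:

  P={2,8}:  v_{2} + v_{8} = v_{5} ; sig = [2:1]
  P={5,6}:  v_{5} + v_{6} = v_{0} ; sig = [2:1]
  P={2,6}:  v_{2} + v_{6} = v_{1} + v_{3} ; sig = [2:1,1]
  P={0,2}:  v_{0} + v_{2} = v_{1} + v_{3} + v_{5} ; sig = [2:1,1,1]
  P={6,8}:  v_{6} + v_{8} = 2·v_{0} + v_{4} + v_{7} ; sig = [2:1,1,2]
  P={1,3,8}:  v_{1} + v_{3} + v_{8} = v_{0} ; sig = [3:1]
  P={0,4,5,7}:  v_{0} + v_{4} + v_{5} + v_{7} = v_{8} ; sig = [4:1]
  P={1,3,4,5,7}:  v_{1} + v_{3} + v_{4} + v_{5} + v_{7} = 0 ; sig = [5:]
  P={0,1,3,4,7}:  v_{0} + v_{1} + v_{3} + v_{4} + v_{7} = v_{6} ; sig = [5:1]

Sorted signature multiset PRS(X):
    [2:1]
    [2:1]
    [2:1,1]
    [2:1,1,1]
    [2:1,1,2]
    [3:1]
    [4:1]
    [5:]
    [5:1]


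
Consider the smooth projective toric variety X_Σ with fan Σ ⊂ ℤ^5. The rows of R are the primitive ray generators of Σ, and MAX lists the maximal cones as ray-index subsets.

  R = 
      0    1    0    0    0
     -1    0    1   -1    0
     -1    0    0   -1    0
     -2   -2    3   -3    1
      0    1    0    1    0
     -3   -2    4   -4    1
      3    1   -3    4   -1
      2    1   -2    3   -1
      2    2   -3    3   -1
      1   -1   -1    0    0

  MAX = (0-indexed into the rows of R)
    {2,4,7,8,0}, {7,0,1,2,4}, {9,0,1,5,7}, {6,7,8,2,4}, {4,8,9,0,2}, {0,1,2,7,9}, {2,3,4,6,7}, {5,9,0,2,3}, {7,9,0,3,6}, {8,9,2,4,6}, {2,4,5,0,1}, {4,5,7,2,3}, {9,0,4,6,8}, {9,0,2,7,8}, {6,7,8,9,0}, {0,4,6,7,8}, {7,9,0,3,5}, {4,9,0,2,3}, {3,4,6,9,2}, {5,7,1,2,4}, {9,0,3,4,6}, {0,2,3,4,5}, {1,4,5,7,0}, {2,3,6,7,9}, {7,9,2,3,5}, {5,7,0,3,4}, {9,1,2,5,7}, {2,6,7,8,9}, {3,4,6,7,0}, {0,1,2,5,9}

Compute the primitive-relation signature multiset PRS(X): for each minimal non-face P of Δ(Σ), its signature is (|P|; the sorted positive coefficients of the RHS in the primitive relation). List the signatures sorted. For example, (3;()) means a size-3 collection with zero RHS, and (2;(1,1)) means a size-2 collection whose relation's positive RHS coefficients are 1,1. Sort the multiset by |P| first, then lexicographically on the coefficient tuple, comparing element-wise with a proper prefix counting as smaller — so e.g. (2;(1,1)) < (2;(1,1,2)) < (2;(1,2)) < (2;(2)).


12 minimal non-faces of Δ(Σ) (on 10 rays):

  {3,8}:  v_{3} + v_{8} = 0  ⟹  sig = (2;())
  {1,3}:  v_{1} + v_{3} = v_{5}  ⟹  sig = (2;(1))
  {1,6}:  v_{1} + v_{6} = v_{7}  ⟹  sig = (2;(1))
  {5,8}:  v_{5} + v_{8} = v_{1}  ⟹  sig = (2;(1))
  {5,6}:  v_{5} + v_{6} = v_{3} + v_{7}  ⟹  sig = (2;(1,1))
  {1,8}:  v_{1} + v_{8} = v_{0} + v_{2} + v_{7}  ⟹  sig = (2;(1,1,1))
  {1,4,9}:  v_{1} + v_{4} + v_{9} = 0  ⟹  sig = (3;())
  {0,2,6}:  v_{0} + v_{2} + v_{6} = v_{8}  ⟹  sig = (3;(1))
  {4,5,9}:  v_{4} + v_{5} + v_{9} = v_{3}  ⟹  sig = (3;(1))
  {4,7,9}:  v_{4} + v_{7} + v_{9} = v_{6}  ⟹  sig = (3;(1))
  {0,2,3,7}:  v_{0} + v_{2} + v_{3} + v_{7} = v_{1}  ⟹  sig = (4;(1))
  {0,2,5,7}:  v_{0} + v_{2} + v_{5} + v_{7} = 2·v_{1}  ⟹  sig = (4;(2))

Sorted signature multiset PRS(X):
[(2;()), (2;(1)), (2;(1)), (2;(1)), (2;(1,1)), (2;(1,1,1)), (3;()), (3;(1)), (3;(1)), (3;(1)), (4;(1)), (4;(2))]


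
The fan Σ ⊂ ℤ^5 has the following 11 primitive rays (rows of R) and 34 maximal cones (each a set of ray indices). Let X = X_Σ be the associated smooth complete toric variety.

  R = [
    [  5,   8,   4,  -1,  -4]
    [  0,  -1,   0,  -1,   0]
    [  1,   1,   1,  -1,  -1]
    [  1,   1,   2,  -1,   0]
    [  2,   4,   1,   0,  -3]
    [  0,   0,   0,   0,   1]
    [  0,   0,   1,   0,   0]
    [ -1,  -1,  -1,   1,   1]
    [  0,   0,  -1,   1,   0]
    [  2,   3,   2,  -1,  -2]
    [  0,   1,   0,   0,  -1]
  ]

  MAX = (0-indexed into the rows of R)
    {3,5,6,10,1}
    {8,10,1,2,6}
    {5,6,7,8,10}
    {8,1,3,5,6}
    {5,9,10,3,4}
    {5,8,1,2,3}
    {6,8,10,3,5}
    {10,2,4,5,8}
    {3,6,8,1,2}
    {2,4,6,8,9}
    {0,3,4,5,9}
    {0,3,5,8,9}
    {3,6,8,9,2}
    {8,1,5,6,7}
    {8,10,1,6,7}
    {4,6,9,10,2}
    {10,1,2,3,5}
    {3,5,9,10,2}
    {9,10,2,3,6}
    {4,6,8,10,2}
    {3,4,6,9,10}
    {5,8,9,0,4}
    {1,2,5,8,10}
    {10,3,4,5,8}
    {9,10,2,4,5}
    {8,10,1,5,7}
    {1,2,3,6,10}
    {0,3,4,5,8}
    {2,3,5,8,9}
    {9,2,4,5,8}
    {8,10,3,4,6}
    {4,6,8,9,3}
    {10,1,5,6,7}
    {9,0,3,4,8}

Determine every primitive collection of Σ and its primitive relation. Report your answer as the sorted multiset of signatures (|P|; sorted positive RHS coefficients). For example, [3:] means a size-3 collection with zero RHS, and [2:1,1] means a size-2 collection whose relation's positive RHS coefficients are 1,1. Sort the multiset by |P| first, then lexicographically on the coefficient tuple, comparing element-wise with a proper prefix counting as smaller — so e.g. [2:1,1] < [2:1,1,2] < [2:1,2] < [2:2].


Δ(Σ) — 11 vertices, 20 min non-faces:

  P = {2,7}:  v_{2} + v_{7} = 0 — sig = [2:]
  P = {3,7}:  v_{3} + v_{7} = v_{5} + v_{6} — sig = [2:1,1]
  P = {7,9}:  v_{7} + v_{9} = v_{3} + v_{8} + v_{10} — sig = [2:1,1,1]
  P = {0,1}:  v_{0} + v_{1} = v_{2} + v_{5} + v_{8} + 2·v_{9} — sig = [2:1,1,1,2]
  P = {0,7}:  v_{0} + v_{7} = 2·v_{3} + v_{4} + v_{5} + 2·v_{8} + v_{10} — sig = [2:1,1,1,2,2]
  P = {0,10}:  v_{0} + v_{10} = v_{3} + 2·v_{4} + v_{5} — sig = [2:1,1,2]
  P = {1,4}:  v_{1} + v_{4} = 2·v_{2} + v_{8} + v_{10} — sig = [2:1,1,2]
  P = {0,6}:  v_{0} + v_{6} = 3·v_{3} + v_{4} + 2·v_{8} + v_{10} — sig = [2:1,1,2,3]
  P = {0,2}:  v_{0} + v_{2} = v_{5} + v_{8} + 3·v_{9} — sig = [2:1,1,3]
  P = {4,7}:  v_{4} + v_{7} = v_{3} + 2·v_{8} + 2·v_{10} — sig = [2:1,2,2]
  P = {1,9}:  v_{1} + v_{9} = 2·v_{2} — sig = [2:2]
  P = {2,5,6}:  v_{2} + v_{5} + v_{6} = v_{3} — sig = [3:1]
  P = {8,9,10}:  v_{8} + v_{9} + v_{10} = v_{4} — sig = [3:1]
  P = {5,6,9}:  v_{5} + v_{6} + v_{9} = 2·v_{3} + v_{8} + v_{10} — sig = [3:1,1,2]
  P = {2,3,4}:  v_{2} + v_{3} + v_{4} = 2·v_{9} — sig = [3:2]
  P = {4,5,6}:  v_{4} + v_{5} + v_{6} = 2·v_{3} + 2·v_{8} + 2·v_{10} — sig = [3:2,2,2]
  P = {1,3,8,10}:  v_{1} + v_{3} + v_{8} + v_{10} = v_{2} — sig = [4:1]
  P = {2,3,8,10}:  v_{2} + v_{3} + v_{8} + v_{10} = v_{9} — sig = [4:1]
  P = {1,5,6,8,10}:  v_{1} + v_{5} + v_{6} + v_{8} + v_{10} = 0 — sig = [5:]
  P = {3,4,5,8,9}:  v_{3} + v_{4} + v_{5} + v_{8} + v_{9} = v_{0} — sig = [5:1]

so the primitive-relation signature multiset is
    |P|=2: 11 collections, coeffs (), (1,1), (1,1,1), (1,1,1,2), (1,1,1,2,2), (1,1,2), (1,1,2), (1,1,2,3), (1,1,3), (1,2,2), (2)
    |P|=3: 5 collections, coeffs (1), (1), (1,1,2), (2), (2,2,2)
    |P|=4: 2 collections, coeffs (1), (1)
    |P|=5: 2 collections, coeffs (), (1)


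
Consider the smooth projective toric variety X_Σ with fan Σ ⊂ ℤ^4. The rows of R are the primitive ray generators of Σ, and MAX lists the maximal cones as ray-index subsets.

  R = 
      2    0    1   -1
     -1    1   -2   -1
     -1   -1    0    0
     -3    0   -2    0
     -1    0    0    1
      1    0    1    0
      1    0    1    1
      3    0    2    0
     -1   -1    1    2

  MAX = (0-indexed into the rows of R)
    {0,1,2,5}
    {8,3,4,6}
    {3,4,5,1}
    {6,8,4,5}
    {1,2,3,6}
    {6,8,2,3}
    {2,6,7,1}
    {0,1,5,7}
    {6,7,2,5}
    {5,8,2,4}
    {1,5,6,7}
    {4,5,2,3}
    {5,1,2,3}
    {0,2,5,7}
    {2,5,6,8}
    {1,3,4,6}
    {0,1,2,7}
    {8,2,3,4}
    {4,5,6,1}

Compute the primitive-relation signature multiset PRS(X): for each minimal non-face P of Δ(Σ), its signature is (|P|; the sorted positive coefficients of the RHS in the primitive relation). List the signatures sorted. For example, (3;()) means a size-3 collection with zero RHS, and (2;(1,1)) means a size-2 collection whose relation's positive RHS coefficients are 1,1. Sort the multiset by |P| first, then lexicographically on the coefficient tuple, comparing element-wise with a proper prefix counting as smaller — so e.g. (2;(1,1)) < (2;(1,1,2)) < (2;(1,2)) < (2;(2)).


Δ(Σ) — 9 vertices, 14 min non-faces:

  P={3,7}:  v_{3} + v_{7} = 0  ⇒ sig = (2;())
  P={0,4}:  v_{0} + v_{4} = v_{5}  ⇒ sig = (2;(1))
  P={0,6}:  v_{0} + v_{6} = v_{7}  ⇒ sig = (2;(1))
  P={1,8}:  v_{1} + v_{8} = v_{3} + v_{6}  ⇒ sig = (2;(1,1))
  P={4,7}:  v_{4} + v_{7} = v_{5} + v_{6}  ⇒ sig = (2;(1,1))
  P={0,3}:  v_{0} + v_{3} = v_{1} + v_{2} + v_{5}  ⇒ sig = (2;(1,1,1))
  P={0,8}:  v_{0} + v_{8} = v_{2} + v_{5} + v_{6}  ⇒ sig = (2;(1,1,1))
  P={7,8}:  v_{7} + v_{8} = v_{2} + v_{5} + 2·v_{6}  ⇒ sig = (2;(1,1,2))
  P={1,2,4}:  v_{1} + v_{2} + v_{4} = v_{3}  ⇒ sig = (3;(1))
  P={2,4,6}:  v_{2} + v_{4} + v_{6} = v_{8}  ⇒ sig = (3;(1))
  P={3,5,6}:  v_{3} + v_{5} + v_{6} = v_{4}  ⇒ sig = (3;(1))
  P={3,5,8}:  v_{3} + v_{5} + v_{8} = v_{2} + 2·v_{4}  ⇒ sig = (3;(1,2))
  P={1,2,5,6}:  v_{1} + v_{2} + v_{5} + v_{6} = 0  ⇒ sig = (4;())
  P={1,2,5,7}:  v_{1} + v_{2} + v_{5} + v_{7} = v_{0}  ⇒ sig = (4;(1))

Signatures (|P|; sorted positive RHS coefficients), sorted:
{ (2;()),  (2;(1)) ×2,  (2;(1,1)) ×2,  (2;(1,1,1)) ×2,  (2;(1,1,2)),  (3;(1)) ×3,  (3;(1,2)),  (4;()),  (4;(1)) }


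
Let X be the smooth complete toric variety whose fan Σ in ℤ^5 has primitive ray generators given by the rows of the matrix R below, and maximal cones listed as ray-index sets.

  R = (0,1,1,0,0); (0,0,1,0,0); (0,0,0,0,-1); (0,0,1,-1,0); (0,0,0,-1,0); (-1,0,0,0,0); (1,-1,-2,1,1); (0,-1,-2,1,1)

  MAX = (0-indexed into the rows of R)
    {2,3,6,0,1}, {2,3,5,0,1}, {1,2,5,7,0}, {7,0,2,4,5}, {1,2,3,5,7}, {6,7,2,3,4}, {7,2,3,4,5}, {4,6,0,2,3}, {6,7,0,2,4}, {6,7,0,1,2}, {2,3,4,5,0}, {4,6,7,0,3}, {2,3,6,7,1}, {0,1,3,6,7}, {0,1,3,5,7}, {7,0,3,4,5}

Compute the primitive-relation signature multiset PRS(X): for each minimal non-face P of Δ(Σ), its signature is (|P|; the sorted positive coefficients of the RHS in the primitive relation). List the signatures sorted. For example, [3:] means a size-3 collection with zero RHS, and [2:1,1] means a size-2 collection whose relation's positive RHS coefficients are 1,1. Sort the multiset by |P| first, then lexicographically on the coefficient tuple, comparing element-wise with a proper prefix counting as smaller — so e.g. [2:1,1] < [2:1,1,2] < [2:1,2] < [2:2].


Minimal non-faces — 3 found among 8 rays, 16 max cones:

  P = {1,4}:  v_{1} + v_{4} = v_{3}  ⟹  sig = [2:1]
  P = {5,6}:  v_{5} + v_{6} = v_{7}  ⟹  sig = [2:1]
  P = {0,2,3,7}:  v_{0} + v_{2} + v_{3} + v_{7} = 0  ⟹  sig = [4:]

Hence PRS(X_Σ) =
    [2:1]
    [2:1]
    [4:]


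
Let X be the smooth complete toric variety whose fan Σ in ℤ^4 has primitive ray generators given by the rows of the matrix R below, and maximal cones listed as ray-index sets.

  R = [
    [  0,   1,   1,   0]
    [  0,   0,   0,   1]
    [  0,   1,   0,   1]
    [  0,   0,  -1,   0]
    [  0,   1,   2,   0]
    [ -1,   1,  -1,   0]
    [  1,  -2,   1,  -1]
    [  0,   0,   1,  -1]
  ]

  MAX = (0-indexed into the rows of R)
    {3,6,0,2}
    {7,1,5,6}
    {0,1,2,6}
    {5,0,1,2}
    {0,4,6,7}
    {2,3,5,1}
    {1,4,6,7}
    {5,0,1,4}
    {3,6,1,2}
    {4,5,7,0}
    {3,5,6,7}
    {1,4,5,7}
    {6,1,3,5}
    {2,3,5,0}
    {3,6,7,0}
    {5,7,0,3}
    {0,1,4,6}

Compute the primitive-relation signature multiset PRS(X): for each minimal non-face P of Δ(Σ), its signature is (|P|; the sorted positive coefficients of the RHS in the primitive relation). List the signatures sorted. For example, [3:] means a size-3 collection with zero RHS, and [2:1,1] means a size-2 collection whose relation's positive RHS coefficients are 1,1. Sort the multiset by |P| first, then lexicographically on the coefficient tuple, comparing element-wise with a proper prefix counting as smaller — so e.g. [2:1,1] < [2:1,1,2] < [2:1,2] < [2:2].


Σ has 9 primitive collections:

  P={2,7}:  v_{2} + v_{7} = v_{0}  ⟹  sig = [2:1]
  P={3,4}:  v_{3} + v_{4} = v_{0}  ⟹  sig = [2:1]
  P={2,4}:  v_{2} + v_{4} = 2·v_{0} + v_{1}  ⟹  sig = [2:1,2]
  P={1,3,7}:  v_{1} + v_{3} + v_{7} = 0  ⟹  sig = [3:]
  P={2,5,6}:  v_{2} + v_{5} + v_{6} = 0  ⟹  sig = [3:]
  P={0,1,3}:  v_{0} + v_{1} + v_{3} = v_{2}  ⟹  sig = [3:1]
  P={0,1,7}:  v_{0} + v_{1} + v_{7} = v_{4}  ⟹  sig = [3:1]
  P={0,5,6}:  v_{0} + v_{5} + v_{6} = v_{7}  ⟹  sig = [3:1]
  P={4,5,6}:  v_{4} + v_{5} + v_{6} = v_{1} + 2·v_{7}  ⟹  sig = [3:1,2]

Sorted signature multiset PRS(X):
    [2:1]
    [2:1]
    [2:1,2]
    [3:]
    [3:]
    [3:1]
    [3:1]
    [3:1]
    [3:1,2]


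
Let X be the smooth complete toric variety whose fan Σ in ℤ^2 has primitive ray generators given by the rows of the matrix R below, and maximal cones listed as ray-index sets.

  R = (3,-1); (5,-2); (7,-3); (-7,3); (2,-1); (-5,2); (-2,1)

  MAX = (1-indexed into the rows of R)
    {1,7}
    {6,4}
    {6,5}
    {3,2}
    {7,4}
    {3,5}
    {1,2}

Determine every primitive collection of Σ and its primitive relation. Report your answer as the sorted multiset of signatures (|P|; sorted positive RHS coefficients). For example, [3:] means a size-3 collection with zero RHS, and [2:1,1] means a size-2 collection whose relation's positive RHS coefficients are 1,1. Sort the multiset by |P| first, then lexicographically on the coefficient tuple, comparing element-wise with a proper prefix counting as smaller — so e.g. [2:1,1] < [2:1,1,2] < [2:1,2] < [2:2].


14 minimal non-faces of Δ(Σ) (on 7 rays):

  {2,6}:  v_{2} + v_{6} = 0  ⟹  sig = [2:]
  {3,4}:  v_{3} + v_{4} = 0  ⟹  sig = [2:]
  {5,7}:  v_{5} + v_{7} = 0  ⟹  sig = [2:]
  {1,5}:  v_{1} + v_{5} = v_{2}  ⟹  sig = [2:1]
  {1,6}:  v_{1} + v_{6} = v_{7}  ⟹  sig = [2:1]
  {2,4}:  v_{2} + v_{4} = v_{7}  ⟹  sig = [2:1]
  {2,5}:  v_{2} + v_{5} = v_{3}  ⟹  sig = [2:1]
  {2,7}:  v_{2} + v_{7} = v_{1}  ⟹  sig = [2:1]
  {3,6}:  v_{3} + v_{6} = v_{5}  ⟹  sig = [2:1]
  {3,7}:  v_{3} + v_{7} = v_{2}  ⟹  sig = [2:1]
  {4,5}:  v_{4} + v_{5} = v_{6}  ⟹  sig = [2:1]
  {6,7}:  v_{6} + v_{7} = v_{4}  ⟹  sig = [2:1]
  {1,3}:  v_{1} + v_{3} = 2·v_{2}  ⟹  sig = [2:2]
  {1,4}:  v_{1} + v_{4} = 2·v_{7}  ⟹  sig = [2:2]

Hence PRS(X_Σ) =
    [2:]
    [2:]
    [2:]
    [2:1]
    [2:1]
    [2:1]
    [2:1]
    [2:1]
    [2:1]
    [2:1]
    [2:1]
    [2:1]
    [2:2]
    [2:2]


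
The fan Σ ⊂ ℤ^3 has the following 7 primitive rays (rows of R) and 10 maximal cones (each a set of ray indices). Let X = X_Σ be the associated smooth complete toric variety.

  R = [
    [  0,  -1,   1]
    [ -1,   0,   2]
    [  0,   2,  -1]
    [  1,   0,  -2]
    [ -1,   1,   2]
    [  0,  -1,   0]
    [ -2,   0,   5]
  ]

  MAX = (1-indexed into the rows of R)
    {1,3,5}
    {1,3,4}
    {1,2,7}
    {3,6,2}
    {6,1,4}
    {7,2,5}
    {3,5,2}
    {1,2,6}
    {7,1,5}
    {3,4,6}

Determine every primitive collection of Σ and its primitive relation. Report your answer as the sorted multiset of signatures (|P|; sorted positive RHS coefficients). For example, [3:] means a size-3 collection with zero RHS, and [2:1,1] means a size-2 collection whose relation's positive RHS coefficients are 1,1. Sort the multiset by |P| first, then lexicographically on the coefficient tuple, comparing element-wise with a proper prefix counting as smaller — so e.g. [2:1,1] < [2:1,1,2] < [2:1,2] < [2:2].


Δ(Σ) — 7 vertices, 9 min non-faces:

  P = {2,4}:  v_{2} + v_{4} = 0  so sig = [2:]
  P = {5,6}:  v_{5} + v_{6} = v_{2}  so sig = [2:1]
  P = {4,5}:  v_{4} + v_{5} = v_{1} + v_{3}  so sig = [2:1,1]
  P = {4,7}:  v_{4} + v_{7} = v_{1} + v_{5}  so sig = [2:1,1]
  P = {6,7}:  v_{6} + v_{7} = v_{1} + 2·v_{2}  so sig = [2:1,2]
  P = {3,7}:  v_{3} + v_{7} = 2·v_{5}  so sig = [2:2]
  P = {1,3,6}:  v_{1} + v_{3} + v_{6} = 0  so sig = [3:]
  P = {1,2,3}:  v_{1} + v_{2} + v_{3} = v_{5}  so sig = [3:1]
  P = {1,2,5}:  v_{1} + v_{2} + v_{5} = v_{7}  so sig = [3:1]

Signatures (|P|; sorted positive RHS coefficients), sorted:
    |P|=2: 6 collections, coeffs (), (1), (1,1), (1,1), (1,2), (2)
    |P|=3: 3 collections, coeffs (), (1), (1)


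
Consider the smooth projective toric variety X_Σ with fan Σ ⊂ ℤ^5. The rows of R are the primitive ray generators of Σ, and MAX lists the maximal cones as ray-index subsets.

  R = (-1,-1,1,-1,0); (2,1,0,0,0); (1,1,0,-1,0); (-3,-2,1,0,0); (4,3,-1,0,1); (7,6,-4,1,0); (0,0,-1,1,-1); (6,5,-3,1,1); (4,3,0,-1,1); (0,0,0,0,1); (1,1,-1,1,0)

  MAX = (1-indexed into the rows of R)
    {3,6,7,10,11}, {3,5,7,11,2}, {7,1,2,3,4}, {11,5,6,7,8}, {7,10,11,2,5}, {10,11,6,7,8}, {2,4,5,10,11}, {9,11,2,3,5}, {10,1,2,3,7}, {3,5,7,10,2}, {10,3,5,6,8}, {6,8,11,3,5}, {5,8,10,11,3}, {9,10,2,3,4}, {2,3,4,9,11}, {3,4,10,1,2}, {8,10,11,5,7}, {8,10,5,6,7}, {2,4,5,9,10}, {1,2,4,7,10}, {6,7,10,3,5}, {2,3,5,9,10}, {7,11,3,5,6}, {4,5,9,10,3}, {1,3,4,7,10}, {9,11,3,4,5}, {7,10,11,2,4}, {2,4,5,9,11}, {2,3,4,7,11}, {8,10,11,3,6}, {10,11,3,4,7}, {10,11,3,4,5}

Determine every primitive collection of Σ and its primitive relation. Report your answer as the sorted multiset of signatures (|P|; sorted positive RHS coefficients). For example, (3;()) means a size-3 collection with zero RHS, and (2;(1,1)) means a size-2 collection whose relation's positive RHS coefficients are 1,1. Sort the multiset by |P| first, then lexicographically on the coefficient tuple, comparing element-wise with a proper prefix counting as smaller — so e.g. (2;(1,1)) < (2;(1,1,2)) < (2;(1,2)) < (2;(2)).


20 minimal non-faces of Δ(Σ) (on 11 rays):

  P={1,11}:  v_{1} + v_{11} = 0  ⟹  sig = (2;())
  P={1,5}:  v_{1} + v_{5} = v_{2} + v_{3} + v_{10}  ⟹  sig = (2;(1,1,1))
  P={7,9}:  v_{7} + v_{9} = v_{2} + v_{3} + v_{11}  ⟹  sig = (2;(1,1,1))
  P={1,8}:  v_{1} + v_{8} = v_{3} + v_{5} + v_{7} + v_{10}  ⟹  sig = (2;(1,1,1,1))
  P={4,8}:  v_{4} + v_{8} = v_{3} + v_{10} + 2·v_{11}  ⟹  sig = (2;(1,1,2))
  P={8,9}:  v_{8} + v_{9} = v_{3} + 2·v_{5} + v_{11}  ⟹  sig = (2;(1,1,2))
  P={1,6}:  v_{1} + v_{6} = 2·v_{3} + v_{5} + 2·v_{7} + v_{10}  ⟹  sig = (2;(1,1,2,2))
  P={1,9}:  v_{1} + v_{9} = 2·v_{2} + 2·v_{3} + v_{4} + v_{10}  ⟹  sig = (2;(1,1,2,2))
  P={4,6}:  v_{4} + v_{6} = 2·v_{3} + v_{7} + v_{10} + 2·v_{11}  ⟹  sig = (2;(1,1,2,2))
  P={6,9}:  v_{6} + v_{9} = 2·v_{3} + 2·v_{5} + v_{7} + v_{11}  ⟹  sig = (2;(1,1,2,2))
  P={2,8}:  v_{2} + v_{8} = 2·v_{5} + v_{7}  ⟹  sig = (2;(1,2))
  P={2,6}:  v_{2} + v_{6} = v_{3} + 2·v_{5} + 2·v_{7}  ⟹  sig = (2;(1,2,2))
  P={3,7,8}:  v_{3} + v_{7} + v_{8} = v_{6}  ⟹  sig = (3;(1))
  P={4,5,7}:  v_{4} + v_{5} + v_{7} = v_{11}  ⟹  sig = (3;(1))
  P={9,10,11}:  v_{9} + v_{10} + v_{11} = v_{4} + 2·v_{5}  ⟹  sig = (3;(1,2))
  P={2,3,4,5}:  v_{2} + v_{3} + v_{4} + v_{5} = v_{9}  ⟹  sig = (4;(1))
  P={2,3,10,11}:  v_{2} + v_{3} + v_{10} + v_{11} = v_{5}  ⟹  sig = (4;(1))
  P={5,6,10,11}:  v_{5} + v_{6} + v_{10} + v_{11} = 2·v_{8}  ⟹  sig = (4;(2))
  P={2,3,4,7,10}:  v_{2} + v_{3} + v_{4} + v_{7} + v_{10} = 0  ⟹  sig = (5;())
  P={3,5,7,10,11}:  v_{3} + v_{5} + v_{7} + v_{10} + v_{11} = v_{8}  ⟹  sig = (5;(1))

Hence PRS(X_Σ) =
[(2;()), (2;(1,1,1)), (2;(1,1,1)), (2;(1,1,1,1)), (2;(1,1,2)), (2;(1,1,2)), (2;(1,1,2,2)), (2;(1,1,2,2)), (2;(1,1,2,2)), (2;(1,1,2,2)), (2;(1,2)), (2;(1,2,2)), (3;(1)), (3;(1)), (3;(1,2)), (4;(1)), (4;(1)), (4;(2)), (5;()), (5;(1))]


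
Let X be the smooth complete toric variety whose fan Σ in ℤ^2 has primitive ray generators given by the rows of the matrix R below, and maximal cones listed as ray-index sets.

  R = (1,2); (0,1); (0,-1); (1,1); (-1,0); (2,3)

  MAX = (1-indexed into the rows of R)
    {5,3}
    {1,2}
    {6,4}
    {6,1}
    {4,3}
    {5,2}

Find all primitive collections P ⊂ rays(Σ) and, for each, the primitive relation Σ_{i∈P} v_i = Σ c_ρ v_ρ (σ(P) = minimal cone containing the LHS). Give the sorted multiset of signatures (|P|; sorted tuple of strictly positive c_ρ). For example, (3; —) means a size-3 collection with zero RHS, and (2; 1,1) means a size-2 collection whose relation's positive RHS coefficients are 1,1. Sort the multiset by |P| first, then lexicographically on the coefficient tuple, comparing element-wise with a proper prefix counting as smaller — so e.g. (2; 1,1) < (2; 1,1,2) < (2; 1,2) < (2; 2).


The 9 primitive collections of Σ (r=6, n=2):

  {2,3}:  v_{2} + v_{3} = 0  →  sig = (2; —)
  {1,3}:  v_{1} + v_{3} = v_{4}  →  sig = (2; 1)
  {1,4}:  v_{1} + v_{4} = v_{6}  →  sig = (2; 1)
  {2,4}:  v_{2} + v_{4} = v_{1}  →  sig = (2; 1)
  {4,5}:  v_{4} + v_{5} = v_{2}  →  sig = (2; 1)
  {5,6}:  v_{5} + v_{6} = v_{1} + v_{2}  →  sig = (2; 1,1)
  {1,5}:  v_{1} + v_{5} = 2·v_{2}  →  sig = (2; 2)
  {2,6}:  v_{2} + v_{6} = 2·v_{1}  →  sig = (2; 2)
  {3,6}:  v_{3} + v_{6} = 2·v_{4}  →  sig = (2; 2)

Signatures (|P|; sorted positive RHS coefficients), sorted:
{ (2; —),  (2; 1) ×4,  (2; 1,1),  (2; 2) ×3 }


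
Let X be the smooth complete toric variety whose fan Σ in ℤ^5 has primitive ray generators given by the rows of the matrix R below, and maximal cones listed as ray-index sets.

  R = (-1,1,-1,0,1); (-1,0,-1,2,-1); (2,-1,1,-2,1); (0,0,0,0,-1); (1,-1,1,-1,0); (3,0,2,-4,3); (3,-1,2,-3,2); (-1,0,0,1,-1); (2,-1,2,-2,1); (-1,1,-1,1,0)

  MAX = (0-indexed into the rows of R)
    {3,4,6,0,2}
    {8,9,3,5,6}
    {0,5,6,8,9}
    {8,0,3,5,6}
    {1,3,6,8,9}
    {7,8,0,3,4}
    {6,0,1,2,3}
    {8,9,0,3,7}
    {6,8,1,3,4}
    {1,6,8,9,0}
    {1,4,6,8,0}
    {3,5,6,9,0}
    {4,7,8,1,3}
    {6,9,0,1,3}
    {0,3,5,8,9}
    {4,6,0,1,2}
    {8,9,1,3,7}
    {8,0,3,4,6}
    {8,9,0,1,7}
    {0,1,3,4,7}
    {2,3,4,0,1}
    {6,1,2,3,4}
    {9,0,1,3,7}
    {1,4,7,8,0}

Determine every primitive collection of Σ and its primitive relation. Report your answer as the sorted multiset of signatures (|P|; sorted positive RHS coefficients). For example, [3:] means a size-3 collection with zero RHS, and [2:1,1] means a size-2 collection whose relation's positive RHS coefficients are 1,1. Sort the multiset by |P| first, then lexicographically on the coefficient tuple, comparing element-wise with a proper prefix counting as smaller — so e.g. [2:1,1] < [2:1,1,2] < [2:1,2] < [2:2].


Σ has 12 primitive collections:

  P={4,9}:  v_{4} + v_{9} = 0  so sig = [2:]
  P={2,7}:  v_{2} + v_{7} = v_{4}  so sig = [2:1]
  P={6,7}:  v_{6} + v_{7} = v_{8}  so sig = [2:1]
  P={1,5}:  v_{1} + v_{5} = v_{6} + v_{9}  so sig = [2:1,1]
  P={2,8}:  v_{2} + v_{8} = v_{4} + v_{6}  so sig = [2:1,1]
  P={2,9}:  v_{2} + v_{9} = v_{0} + v_{1} + v_{3} + v_{6}  so sig = [2:1,1,1,1]
  P={4,5}:  v_{4} + v_{5} = v_{0} + v_{3} + v_{6} + v_{8}  so sig = [2:1,1,1,1]
  P={5,7}:  v_{5} + v_{7} = v_{0} + v_{3} + 2·v_{8} + v_{9}  so sig = [2:1,1,1,2]
  P={2,5}:  v_{2} + v_{5} = v_{0} + v_{3} + 2·v_{6}  so sig = [2:1,1,2]
  P={0,1,3,8}:  v_{0} + v_{1} + v_{3} + v_{8} = 0  so sig = [4:]
  P={0,1,3,4,6}:  v_{0} + v_{1} + v_{3} + v_{4} + v_{6} = v_{2}  so sig = [5:1]
  P={0,3,6,8,9}:  v_{0} + v_{3} + v_{6} + v_{8} + v_{9} = v_{5}  so sig = [5:1]

so the primitive-relation signature multiset is
    [2:]
    [2:1]
    [2:1]
    [2:1,1]
    [2:1,1]
    [2:1,1,1,1]
    [2:1,1,1,1]
    [2:1,1,1,2]
    [2:1,1,2]
    [4:]
    [5:1]
    [5:1]


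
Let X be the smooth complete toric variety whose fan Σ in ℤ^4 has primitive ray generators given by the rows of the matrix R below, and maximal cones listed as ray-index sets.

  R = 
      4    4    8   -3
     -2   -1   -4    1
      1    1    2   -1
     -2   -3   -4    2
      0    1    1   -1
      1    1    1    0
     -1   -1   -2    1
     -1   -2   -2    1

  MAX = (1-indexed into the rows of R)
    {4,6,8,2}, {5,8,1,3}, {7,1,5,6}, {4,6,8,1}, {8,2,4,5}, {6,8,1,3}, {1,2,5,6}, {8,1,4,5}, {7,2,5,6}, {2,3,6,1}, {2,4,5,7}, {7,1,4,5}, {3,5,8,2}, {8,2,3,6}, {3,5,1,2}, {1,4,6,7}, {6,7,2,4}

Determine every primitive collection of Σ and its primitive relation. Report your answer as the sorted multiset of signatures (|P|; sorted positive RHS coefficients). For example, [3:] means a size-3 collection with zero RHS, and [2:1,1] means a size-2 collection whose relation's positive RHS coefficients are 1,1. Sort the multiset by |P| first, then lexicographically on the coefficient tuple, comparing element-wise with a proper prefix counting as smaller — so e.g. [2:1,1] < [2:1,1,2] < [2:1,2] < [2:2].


Σ has 9 primitive collections:

  {3,7}:  v_{3} + v_{7} = 0  so sig = [2:]
  {3,4}:  v_{3} + v_{4} = v_{8}  so sig = [2:1]
  {7,8}:  v_{7} + v_{8} = v_{4}  so sig = [2:1]
  {1,2,4}:  v_{1} + v_{2} + v_{4} = 0  so sig = [3:]
  {5,6,8}:  v_{5} + v_{6} + v_{8} = 0  so sig = [3:]
  {1,2,8}:  v_{1} + v_{2} + v_{8} = v_{3}  so sig = [3:1]
  {4,5,6}:  v_{4} + v_{5} + v_{6} = v_{7}  so sig = [3:1]
  {1,2,7}:  v_{1} + v_{2} + v_{7} = v_{5} + v_{6}  so sig = [3:1,1]
  {3,5,6}:  v_{3} + v_{5} + v_{6} = v_{1} + v_{2}  so sig = [3:1,1]

so the primitive-relation signature multiset is
[[2:], [2:1], [2:1], [3:], [3:], [3:1], [3:1], [3:1,1], [3:1,1]]


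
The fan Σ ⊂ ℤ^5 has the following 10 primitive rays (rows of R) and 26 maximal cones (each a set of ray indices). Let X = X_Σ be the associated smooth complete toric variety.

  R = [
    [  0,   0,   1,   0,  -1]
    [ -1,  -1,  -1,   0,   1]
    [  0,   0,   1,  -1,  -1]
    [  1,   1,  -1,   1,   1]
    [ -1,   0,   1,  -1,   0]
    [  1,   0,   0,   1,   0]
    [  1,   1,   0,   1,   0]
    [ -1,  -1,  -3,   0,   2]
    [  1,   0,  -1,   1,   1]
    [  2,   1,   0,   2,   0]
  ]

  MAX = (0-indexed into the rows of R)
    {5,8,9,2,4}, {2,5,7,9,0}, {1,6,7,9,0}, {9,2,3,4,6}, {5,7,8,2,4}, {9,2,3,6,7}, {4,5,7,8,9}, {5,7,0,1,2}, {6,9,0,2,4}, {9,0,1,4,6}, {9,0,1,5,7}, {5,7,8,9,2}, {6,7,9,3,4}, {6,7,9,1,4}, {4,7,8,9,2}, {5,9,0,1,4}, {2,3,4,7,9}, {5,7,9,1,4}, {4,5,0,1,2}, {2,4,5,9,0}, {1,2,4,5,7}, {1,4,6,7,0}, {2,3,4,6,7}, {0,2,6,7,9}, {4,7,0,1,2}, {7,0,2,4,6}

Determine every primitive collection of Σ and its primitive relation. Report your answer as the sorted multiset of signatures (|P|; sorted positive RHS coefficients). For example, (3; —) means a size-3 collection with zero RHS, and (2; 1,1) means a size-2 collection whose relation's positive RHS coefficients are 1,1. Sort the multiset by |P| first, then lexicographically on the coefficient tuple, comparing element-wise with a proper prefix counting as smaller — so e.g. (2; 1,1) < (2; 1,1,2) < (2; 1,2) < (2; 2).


|primitive collections| = 14. Relations:

  • {0,3}:  v_{0} + v_{3} = v_{6} — sig = (2; 1)
  • {0,8}:  v_{0} + v_{8} = v_{5} — sig = (2; 1)
  • {5,6}:  v_{5} + v_{6} = v_{9} — sig = (2; 1)
  • {1,3}:  v_{1} + v_{3} = v_{4} + v_{7} + v_{9} — sig = (2; 1,1,1)
  • {3,5}:  v_{3} + v_{5} = v_{2} + v_{4} + v_{7} + 2·v_{9} — sig = (2; 1,1,1,2)
  • {6,8}:  v_{6} + v_{8} = v_{2} + v_{4} + v_{7} + 2·v_{9} — sig = (2; 1,1,1,2)
  • {1,8}:  v_{1} + v_{8} = v_{4} + 2·v_{5} + v_{7} — sig = (2; 1,1,2)
  • {3,8}:  v_{3} + v_{8} = 2·v_{2} + 2·v_{4} + 2·v_{7} + 3·v_{9} — sig = (2; 2,2,2,3)
  • {1,2,6}:  v_{1} + v_{2} + v_{6} = 0 — sig = (3; —)
  • {1,2,9}:  v_{1} + v_{2} + v_{9} = v_{5} — sig = (3; 1)
  • {0,4,5,7}:  v_{0} + v_{4} + v_{5} + v_{7} = v_{1} — sig = (4; 1)
  • {0,4,7,9}:  v_{0} + v_{4} + v_{7} + v_{9} = v_{1} + v_{6} — sig = (4; 1,1)
  • {2,4,5,7,9}:  v_{2} + v_{4} + v_{5} + v_{7} + v_{9} = v_{8} — sig = (5; 1)
  • {2,4,6,7,9}:  v_{2} + v_{4} + v_{6} + v_{7} + v_{9} = v_{3} — sig = (5; 1)

Hence PRS(X_Σ) =
    (2; 1)
    (2; 1)
    (2; 1)
    (2; 1,1,1)
    (2; 1,1,1,2)
    (2; 1,1,1,2)
    (2; 1,1,2)
    (2; 2,2,2,3)
    (3; —)
    (3; 1)
    (4; 1)
    (4; 1,1)
    (5; 1)
    (5; 1)


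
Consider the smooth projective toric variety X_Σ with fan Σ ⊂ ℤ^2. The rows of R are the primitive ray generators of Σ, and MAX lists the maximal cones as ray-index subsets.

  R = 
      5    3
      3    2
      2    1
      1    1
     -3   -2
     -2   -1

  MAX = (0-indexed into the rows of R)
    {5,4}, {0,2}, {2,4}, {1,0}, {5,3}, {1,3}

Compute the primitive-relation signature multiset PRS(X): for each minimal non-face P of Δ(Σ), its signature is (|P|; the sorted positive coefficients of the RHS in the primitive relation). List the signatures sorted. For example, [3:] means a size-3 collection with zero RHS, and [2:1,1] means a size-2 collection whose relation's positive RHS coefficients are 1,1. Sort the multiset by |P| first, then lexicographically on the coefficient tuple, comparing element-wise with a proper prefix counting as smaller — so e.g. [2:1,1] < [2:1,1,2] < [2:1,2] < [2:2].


|primitive collections| = 9. Relations:

  P = {1,4}:  v_{1} + v_{4} = 0  ⟹  sig = [2:]
  P = {2,5}:  v_{2} + v_{5} = 0  ⟹  sig = [2:]
  P = {0,4}:  v_{0} + v_{4} = v_{2}  ⟹  sig = [2:1]
  P = {0,5}:  v_{0} + v_{5} = v_{1}  ⟹  sig = [2:1]
  P = {1,2}:  v_{1} + v_{2} = v_{0}  ⟹  sig = [2:1]
  P = {1,5}:  v_{1} + v_{5} = v_{3}  ⟹  sig = [2:1]
  P = {2,3}:  v_{2} + v_{3} = v_{1}  ⟹  sig = [2:1]
  P = {3,4}:  v_{3} + v_{4} = v_{5}  ⟹  sig = [2:1]
  P = {0,3}:  v_{0} + v_{3} = 2·v_{1}  ⟹  sig = [2:2]

so the primitive-relation signature multiset is
    [2:]
    [2:]
    [2:1]
    [2:1]
    [2:1]
    [2:1]
    [2:1]
    [2:1]
    [2:2]


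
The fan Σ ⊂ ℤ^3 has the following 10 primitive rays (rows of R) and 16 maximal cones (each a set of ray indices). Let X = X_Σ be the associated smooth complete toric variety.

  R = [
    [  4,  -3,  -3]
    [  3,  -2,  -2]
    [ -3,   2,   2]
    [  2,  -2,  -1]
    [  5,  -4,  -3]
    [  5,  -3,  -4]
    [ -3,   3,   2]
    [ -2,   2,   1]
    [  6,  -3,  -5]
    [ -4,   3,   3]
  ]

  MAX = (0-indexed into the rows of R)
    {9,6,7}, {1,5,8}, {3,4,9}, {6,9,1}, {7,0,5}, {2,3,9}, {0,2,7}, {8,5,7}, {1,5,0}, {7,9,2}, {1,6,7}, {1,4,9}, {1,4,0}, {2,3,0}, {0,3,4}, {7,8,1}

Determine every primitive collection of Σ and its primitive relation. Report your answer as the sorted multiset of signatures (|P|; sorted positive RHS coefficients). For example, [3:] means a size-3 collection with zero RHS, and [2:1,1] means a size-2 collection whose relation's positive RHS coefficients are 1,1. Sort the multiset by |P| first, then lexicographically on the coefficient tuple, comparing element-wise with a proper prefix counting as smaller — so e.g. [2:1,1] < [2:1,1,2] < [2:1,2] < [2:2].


The 24 primitive collections of Σ (r=10, n=3):

  • {0,9}:  v_{0} + v_{9} = 0  →  sig = [2:]
  • {1,2}:  v_{1} + v_{2} = 0  →  sig = [2:]
  • {3,7}:  v_{3} + v_{7} = 0  →  sig = [2:]
  • {1,3}:  v_{1} + v_{3} = v_{4}  →  sig = [2:1]
  • {2,4}:  v_{2} + v_{4} = v_{3}  →  sig = [2:1]
  • {4,7}:  v_{4} + v_{7} = v_{1}  →  sig = [2:1]
  • {0,6}:  v_{0} + v_{6} = v_{1} + v_{7}  →  sig = [2:1,1]
  • {2,5}:  v_{2} + v_{5} = v_{0} + v_{7}  →  sig = [2:1,1]
  • {2,6}:  v_{2} + v_{6} = v_{7} + v_{9}  →  sig = [2:1,1]
  • {2,8}:  v_{2} + v_{8} = v_{5} + v_{7}  →  sig = [2:1,1]
  • {3,5}:  v_{3} + v_{5} = v_{0} + v_{1}  →  sig = [2:1,1]
  • {3,6}:  v_{3} + v_{6} = v_{1} + v_{9}  →  sig = [2:1,1]
  • {3,8}:  v_{3} + v_{8} = v_{1} + v_{5}  →  sig = [2:1,1]
  • {5,9}:  v_{5} + v_{9} = v_{1} + v_{7}  →  sig = [2:1,1]
  • {4,5}:  v_{4} + v_{5} = v_{0} + 2·v_{1}  →  sig = [2:1,2]
  • {4,6}:  v_{4} + v_{6} = 2·v_{1} + v_{9}  →  sig = [2:1,2]
  • {4,8}:  v_{4} + v_{8} = 2·v_{1} + v_{5}  →  sig = [2:1,2]
  • {0,8}:  v_{0} + v_{8} = 2·v_{5}  →  sig = [2:2]
  • {5,6}:  v_{5} + v_{6} = 2·v_{1} + 2·v_{7}  →  sig = [2:2,2]
  • {8,9}:  v_{8} + v_{9} = 2·v_{1} + 2·v_{7}  →  sig = [2:2,2]
  • {6,8}:  v_{6} + v_{8} = 3·v_{1} + 3·v_{7}  →  sig = [2:3,3]
  • {0,1,7}:  v_{0} + v_{1} + v_{7} = v_{5}  →  sig = [3:1]
  • {1,5,7}:  v_{1} + v_{5} + v_{7} = v_{8}  →  sig = [3:1]
  • {1,7,9}:  v_{1} + v_{7} + v_{9} = v_{6}  →  sig = [3:1]

so the primitive-relation signature multiset is
{ [2:] ×3,  [2:1] ×3,  [2:1,1] ×8,  [2:1,2] ×3,  [2:2],  [2:2,2] ×2,  [2:3,3],  [3:1] ×3 }


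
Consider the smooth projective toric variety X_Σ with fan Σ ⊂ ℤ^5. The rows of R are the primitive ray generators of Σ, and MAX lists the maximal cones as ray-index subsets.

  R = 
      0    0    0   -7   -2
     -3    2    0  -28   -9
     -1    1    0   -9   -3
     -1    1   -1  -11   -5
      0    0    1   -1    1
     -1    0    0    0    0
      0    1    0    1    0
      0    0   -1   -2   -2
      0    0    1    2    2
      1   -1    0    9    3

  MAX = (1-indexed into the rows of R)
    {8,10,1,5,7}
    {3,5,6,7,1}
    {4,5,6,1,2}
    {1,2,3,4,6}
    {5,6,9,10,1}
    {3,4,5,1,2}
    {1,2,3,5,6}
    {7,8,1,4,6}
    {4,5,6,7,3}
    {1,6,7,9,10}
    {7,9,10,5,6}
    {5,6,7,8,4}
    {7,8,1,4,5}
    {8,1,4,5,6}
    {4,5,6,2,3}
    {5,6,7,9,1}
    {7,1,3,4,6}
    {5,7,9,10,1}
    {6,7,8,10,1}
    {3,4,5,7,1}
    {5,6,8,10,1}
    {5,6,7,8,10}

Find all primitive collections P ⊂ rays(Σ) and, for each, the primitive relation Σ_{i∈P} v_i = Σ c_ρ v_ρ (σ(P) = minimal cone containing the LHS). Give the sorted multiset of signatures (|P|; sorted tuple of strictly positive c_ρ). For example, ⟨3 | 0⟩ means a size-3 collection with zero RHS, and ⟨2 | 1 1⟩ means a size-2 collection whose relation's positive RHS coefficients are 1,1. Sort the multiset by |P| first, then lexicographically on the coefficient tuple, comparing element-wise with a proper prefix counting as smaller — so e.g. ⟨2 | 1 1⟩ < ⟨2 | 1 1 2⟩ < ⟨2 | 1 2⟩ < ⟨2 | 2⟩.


|primitive collections| = 14. Relations:

  {3,10}:  v_{3} + v_{10} = 0  so sig = ⟨2 | 0⟩
  {8,9}:  v_{8} + v_{9} = 0  so sig = ⟨2 | 0⟩
  {3,8}:  v_{3} + v_{8} = v_{4}  so sig = ⟨2 | 1⟩
  {4,9}:  v_{4} + v_{9} = v_{3}  so sig = ⟨2 | 1⟩
  {4,10}:  v_{4} + v_{10} = v_{8}  so sig = ⟨2 | 1⟩
  {2,10}:  v_{2} + v_{10} = v_{1} + v_{4} + v_{5} + v_{6}  so sig = ⟨2 | 1 1 1 1⟩
  {3,9}:  v_{3} + v_{9} = v_{1} + v_{5} + v_{6} + v_{7}  so sig = ⟨2 | 1 1 1 1⟩
  {2,8}:  v_{2} + v_{8} = v_{1} + 2·v_{4} + v_{5} + v_{6}  so sig = ⟨2 | 1 1 1 2⟩
  {2,9}:  v_{2} + v_{9} = v_{1} + 2·v_{3} + v_{5} + v_{6}  so sig = ⟨2 | 1 1 1 2⟩
  {2,7}:  v_{2} + v_{7} = 3·v_{3}  so sig = ⟨2 | 3⟩
  {1,3,4,5,6}:  v_{1} + v_{3} + v_{4} + v_{5} + v_{6} = v_{2}  so sig = ⟨5 | 1⟩
  {1,5,6,7,8}:  v_{1} + v_{5} + v_{6} + v_{7} + v_{8} = v_{3}  so sig = ⟨5 | 1⟩
  {1,5,6,7,10}:  v_{1} + v_{5} + v_{6} + v_{7} + v_{10} = v_{9}  so sig = ⟨5 | 1⟩
  {1,4,5,6,7}:  v_{1} + v_{4} + v_{5} + v_{6} + v_{7} = 2·v_{3}  so sig = ⟨5 | 2⟩

Sorted signature multiset PRS(X):
[⟨2 | 0⟩, ⟨2 | 0⟩, ⟨2 | 1⟩, ⟨2 | 1⟩, ⟨2 | 1⟩, ⟨2 | 1 1 1 1⟩, ⟨2 | 1 1 1 1⟩, ⟨2 | 1 1 1 2⟩, ⟨2 | 1 1 1 2⟩, ⟨2 | 3⟩, ⟨5 | 1⟩, ⟨5 | 1⟩, ⟨5 | 1⟩, ⟨5 | 2⟩]
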